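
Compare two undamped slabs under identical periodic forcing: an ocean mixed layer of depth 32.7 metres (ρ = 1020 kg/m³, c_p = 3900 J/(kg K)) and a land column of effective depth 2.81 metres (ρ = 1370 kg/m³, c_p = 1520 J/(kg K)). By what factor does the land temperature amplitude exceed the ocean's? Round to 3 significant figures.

22.2

C_ocean = 1020 × 3900 × 32.7 = 1.30×10^8 J/(m²·K).
C_land = 1370 × 1520 × 2.81 = 5.85×10^6 J/(m²·K).
Undamped amplitude ∝ 1/C, so A_land/A_ocean = C_ocean/C_land = 22.2.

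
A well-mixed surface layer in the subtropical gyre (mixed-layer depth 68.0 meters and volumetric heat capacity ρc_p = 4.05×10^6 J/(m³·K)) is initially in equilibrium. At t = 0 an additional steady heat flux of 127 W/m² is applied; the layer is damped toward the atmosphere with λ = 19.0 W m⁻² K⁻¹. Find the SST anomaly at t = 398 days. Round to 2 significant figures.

6.1 K

Areal heat capacity C = ρc_p × D = 4.05×10^6 × 68.0 = 2.75×10^8 J m⁻² K⁻¹.
τ = C / λ = 2.75×10^8 / 19.0 = 1.45×10^7 s.
Equilibrium anomaly ΔT_eq = F / λ = 127 / 19.0 = 6.68 K.
t = 398 days = 3.44×10^7 s, so t/τ = 2.37.
ΔT(t) = ΔT_eq (1 − e^(−t/τ)) = 6.68 × (1 − e^−2.37) = 6.06 K.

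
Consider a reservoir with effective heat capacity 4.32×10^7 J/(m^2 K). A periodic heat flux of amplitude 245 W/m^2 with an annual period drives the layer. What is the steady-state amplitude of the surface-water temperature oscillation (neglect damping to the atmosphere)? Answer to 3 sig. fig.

28.5 K

Areal heat capacity C = 4.32×10^7 J/(m^2 K) (given).
Angular frequency ω = 2π / T = 2π / 3.15×10^7 s = 1.99×10^-7 s⁻¹.
Cω = 4.32×10^7 × 1.99×10^-7 = 8.61 W/(m²·K).
Amplitude A = F₀ / (Cω) = 245 / 8.61 = 28.5 K.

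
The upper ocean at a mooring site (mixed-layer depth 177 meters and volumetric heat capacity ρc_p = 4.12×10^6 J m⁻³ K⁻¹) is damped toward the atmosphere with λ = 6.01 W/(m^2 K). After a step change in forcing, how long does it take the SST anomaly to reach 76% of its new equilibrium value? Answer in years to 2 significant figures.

Areal heat capacity C = ρc_p × D = 4.12×10^6 × 177 = 7.29×10^8 J/(m^2 K).
τ = C / λ = 7.29×10^8 / 6.01 = 1.21×10^8 s.
Fraction reached: 1 − e^(−t/τ) = 0.76 ⇒ t = −τ ln(1 − 0.76) = τ × 1.43.
t = 1.73×10^8 s = 5.49 years.

5.5 years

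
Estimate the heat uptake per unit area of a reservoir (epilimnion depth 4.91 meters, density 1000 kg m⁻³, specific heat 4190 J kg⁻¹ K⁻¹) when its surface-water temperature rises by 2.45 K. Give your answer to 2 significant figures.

Areal heat capacity C = ρ c_p D = 1000 × 4190 × 4.91 = 2.06×10^7 J/(m²·K).
ΔQ = C ΔT = 2.06×10^7 × 2.45 = 5.04×10^7 J/m².

5.0×10^7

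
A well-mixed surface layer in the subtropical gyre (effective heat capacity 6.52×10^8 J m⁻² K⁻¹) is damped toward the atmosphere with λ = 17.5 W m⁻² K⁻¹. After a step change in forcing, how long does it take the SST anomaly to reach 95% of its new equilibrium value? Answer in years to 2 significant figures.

3.5 years

Areal heat capacity C = 6.52×10^8 J m⁻² K⁻¹ (given).
τ = C / λ = 6.52×10^8 / 17.5 = 3.73×10^7 s.
Fraction reached: 1 − e^(−t/τ) = 0.95 ⇒ t = −τ ln(1 − 0.95) = τ × 3.00.
t = 1.12×10^8 s = 3.54 years.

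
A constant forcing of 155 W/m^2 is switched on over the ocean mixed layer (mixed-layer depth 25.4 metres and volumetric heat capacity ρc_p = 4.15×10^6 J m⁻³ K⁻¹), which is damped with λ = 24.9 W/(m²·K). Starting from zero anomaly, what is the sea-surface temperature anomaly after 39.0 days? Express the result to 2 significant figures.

3.4 K

Areal heat capacity C = ρc_p × D = 4.15×10^6 × 25.4 = 1.05×10^8 J/(m^2 K).
τ = C / λ = 1.05×10^8 / 24.9 = 4.23×10^6 s.
Equilibrium anomaly ΔT_eq = F / λ = 155 / 24.9 = 6.22 K.
t = 39.0 days = 3.37×10^6 s, so t/τ = 0.796.
ΔT(t) = ΔT_eq (1 − e^(−t/τ)) = 6.22 × (1 − e^−0.796) = 3.42 K.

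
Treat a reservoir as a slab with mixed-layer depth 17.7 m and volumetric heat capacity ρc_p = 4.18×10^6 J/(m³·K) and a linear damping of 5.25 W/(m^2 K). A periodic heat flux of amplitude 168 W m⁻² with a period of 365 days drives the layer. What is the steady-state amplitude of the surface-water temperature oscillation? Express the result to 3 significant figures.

10.7 K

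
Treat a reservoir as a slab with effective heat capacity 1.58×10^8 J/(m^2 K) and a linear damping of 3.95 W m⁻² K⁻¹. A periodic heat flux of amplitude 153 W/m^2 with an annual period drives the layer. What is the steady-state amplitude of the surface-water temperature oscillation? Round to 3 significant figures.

Areal heat capacity C = 1.58×10^8 J/(m^2 K) (given).
Angular frequency ω = 2π / T = 2π / 3.15×10^7 s = 1.99×10^-7 s⁻¹.
√((Cω)² + λ²) = √((31.5)² + 3.95²) = 31.7 W/(m²·K).
Amplitude A = F₀ / √((Cω)²+λ²) = 153 / 31.7 = 4.82 K.

4.82 K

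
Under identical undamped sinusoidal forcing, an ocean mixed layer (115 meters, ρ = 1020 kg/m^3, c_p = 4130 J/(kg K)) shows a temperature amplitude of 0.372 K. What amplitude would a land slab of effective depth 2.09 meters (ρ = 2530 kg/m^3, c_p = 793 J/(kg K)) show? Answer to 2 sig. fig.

C_ocean = 4.84×10^8 J/(m²·K); C_land = 4.19×10^6 J/(m²·K).
A ∝ 1/C ⇒ A_land = A_ocean × C_ocean/C_land = 0.372 × 116 = 43.0 K.

43 K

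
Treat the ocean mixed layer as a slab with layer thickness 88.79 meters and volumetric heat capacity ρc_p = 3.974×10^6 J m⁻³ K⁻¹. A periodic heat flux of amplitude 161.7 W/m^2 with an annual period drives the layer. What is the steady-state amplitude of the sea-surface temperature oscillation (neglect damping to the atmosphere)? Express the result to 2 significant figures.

Areal heat capacity C = ρc_p × D = 3.974×10^6 × 88.79 = 3.53×10^8 J m⁻² K⁻¹.
Angular frequency ω = 2π / T = 2π / 3.15×10^7 s = 1.99×10^-7 s⁻¹.
Cω = 3.53×10^8 × 1.99×10^-7 = 70.3 W/(m²·K).
Amplitude A = F₀ / (Cω) = 161.7 / 70.3 = 2.30 K.

2.3 K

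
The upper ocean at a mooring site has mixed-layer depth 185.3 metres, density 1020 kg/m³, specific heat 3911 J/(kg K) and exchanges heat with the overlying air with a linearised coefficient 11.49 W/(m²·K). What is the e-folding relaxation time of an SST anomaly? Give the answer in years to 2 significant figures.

Areal heat capacity C = ρ c_p D = 1020 × 3911 × 185.3 = 7.39×10^8 J m⁻² K⁻¹.
Relaxation time τ = C / λ = 7.39×10^8 / 11.49 = 6.43×10^7 s.
In years: 6.43×10^7 s / (3.156×10^7 s/year) = 2.04 years.

2.0 years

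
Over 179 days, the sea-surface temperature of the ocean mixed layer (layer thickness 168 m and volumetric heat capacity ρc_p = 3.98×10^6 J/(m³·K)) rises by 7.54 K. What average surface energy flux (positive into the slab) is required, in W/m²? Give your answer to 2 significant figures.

330

Areal heat capacity C = ρc_p × D = 3.98×10^6 × 168 = 6.69×10^8 J/(m^2 K).
Required heat per unit area: Q = C ΔT = 6.69×10^8 × 7.54 = 5.04×10^9 J/m².
Flux F = Q / Δt = 5.04×10^9 / 1.55×10^7 s = 326 W/m².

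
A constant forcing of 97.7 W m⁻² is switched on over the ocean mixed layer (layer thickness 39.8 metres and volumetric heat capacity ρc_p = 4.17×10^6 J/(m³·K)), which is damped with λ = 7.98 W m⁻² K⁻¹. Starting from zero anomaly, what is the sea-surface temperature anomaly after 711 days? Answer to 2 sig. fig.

Areal heat capacity C = ρc_p × D = 4.17×10^6 × 39.8 = 1.66×10^8 J/(m^2 K).
τ = C / λ = 1.66×10^8 / 7.98 = 2.08×10^7 s.
Equilibrium anomaly ΔT_eq = F / λ = 97.7 / 7.98 = 12.2 K.
t = 711 days = 6.14×10^7 s, so t/τ = 2.95.
ΔT(t) = ΔT_eq (1 − e^(−t/τ)) = 12.2 × (1 − e^−2.95) = 11.6 K.

12 K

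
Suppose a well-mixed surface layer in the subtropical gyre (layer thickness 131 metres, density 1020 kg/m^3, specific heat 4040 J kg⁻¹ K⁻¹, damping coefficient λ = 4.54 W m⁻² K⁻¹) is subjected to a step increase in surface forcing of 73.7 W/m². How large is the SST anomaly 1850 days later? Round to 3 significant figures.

Areal heat capacity C = ρ c_p D = 1020 × 4040 × 131 = 5.40×10^8 J/(m²·K).
τ = C / λ = 5.40×10^8 / 4.54 = 1.19×10^8 s.
Equilibrium anomaly ΔT_eq = F / λ = 73.7 / 4.54 = 16.2 K.
t = 1850 days = 1.60×10^8 s, so t/τ = 1.34.
ΔT(t) = ΔT_eq (1 − e^(−t/τ)) = 16.2 × (1 − e^−1.34) = 12.0 K.

12.0 K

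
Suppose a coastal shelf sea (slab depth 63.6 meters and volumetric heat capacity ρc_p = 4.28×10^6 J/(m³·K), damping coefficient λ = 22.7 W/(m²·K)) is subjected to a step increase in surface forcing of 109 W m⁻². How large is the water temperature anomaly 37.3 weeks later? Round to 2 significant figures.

4.1 K

Areal heat capacity C = ρc_p × D = 4.28×10^6 × 63.6 = 2.72×10^8 J/(m^2 K).
τ = C / λ = 2.72×10^8 / 22.7 = 1.20×10^7 s.
Equilibrium anomaly ΔT_eq = F / λ = 109 / 22.7 = 4.80 K.
t = 37.3 weeks = 2.26×10^7 s, so t/τ = 1.88.
ΔT(t) = ΔT_eq (1 − e^(−t/τ)) = 4.80 × (1 − e^−1.88) = 4.07 K.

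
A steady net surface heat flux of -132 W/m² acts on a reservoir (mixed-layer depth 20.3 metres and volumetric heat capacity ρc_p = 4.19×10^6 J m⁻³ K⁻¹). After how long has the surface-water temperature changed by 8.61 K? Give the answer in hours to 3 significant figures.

1540 hours

Areal heat capacity C = ρc_p × D = 4.19×10^6 × 20.3 = 8.51×10^7 J m⁻² K⁻¹.
Time required: Δt = C ΔT / F = 8.51×10^7 × -8.61 / -132 = 5.55×10^6 s.
In hours: 5.55×10^6 s / (3600 s/hour) = 1540 hours.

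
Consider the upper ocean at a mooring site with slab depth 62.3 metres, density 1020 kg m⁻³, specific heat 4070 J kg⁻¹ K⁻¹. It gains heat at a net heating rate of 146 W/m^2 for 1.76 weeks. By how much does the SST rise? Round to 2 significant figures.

0.60 K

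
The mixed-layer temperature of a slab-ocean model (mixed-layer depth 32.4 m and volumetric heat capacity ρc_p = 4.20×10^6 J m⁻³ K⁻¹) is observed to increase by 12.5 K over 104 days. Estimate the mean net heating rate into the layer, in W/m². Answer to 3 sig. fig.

Areal heat capacity C = ρc_p × D = 4.20×10^6 × 32.4 = 1.36×10^8 J/(m^2 K).
Required heat per unit area: Q = C ΔT = 1.36×10^8 × 12.5 = 1.70×10^9 J/m².
Flux F = Q / Δt = 1.70×10^9 / 8.99×10^6 s = 189 W/m².

189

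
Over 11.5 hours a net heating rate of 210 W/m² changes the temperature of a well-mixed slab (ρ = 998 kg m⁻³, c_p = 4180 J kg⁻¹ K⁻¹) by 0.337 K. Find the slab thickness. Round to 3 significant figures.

6.18 m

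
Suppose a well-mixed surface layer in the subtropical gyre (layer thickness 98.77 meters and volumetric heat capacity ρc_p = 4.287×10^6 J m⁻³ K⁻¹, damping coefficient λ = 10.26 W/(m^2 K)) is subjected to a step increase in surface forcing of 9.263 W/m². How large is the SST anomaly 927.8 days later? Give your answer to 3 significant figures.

Areal heat capacity C = ρc_p × D = 4.287×10^6 × 98.77 = 4.23×10^8 J/(m²·K).
τ = C / λ = 4.23×10^8 / 10.26 = 4.13×10^7 s.
Equilibrium anomaly ΔT_eq = F / λ = 9.263 / 10.26 = 0.903 K.
t = 927.8 days = 8.02×10^7 s, so t/τ = 1.94.
ΔT(t) = ΔT_eq (1 − e^(−t/τ)) = 0.903 × (1 − e^−1.94) = 0.773 K.

0.773 K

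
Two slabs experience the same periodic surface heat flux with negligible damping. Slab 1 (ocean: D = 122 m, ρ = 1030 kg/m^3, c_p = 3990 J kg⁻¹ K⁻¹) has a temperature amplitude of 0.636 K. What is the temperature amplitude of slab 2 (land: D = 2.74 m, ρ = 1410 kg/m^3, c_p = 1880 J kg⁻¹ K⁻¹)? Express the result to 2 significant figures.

44 K

C_ocean = 5.01×10^8 J/(m²·K); C_land = 7.26×10^6 J/(m²·K).
A ∝ 1/C ⇒ A_land = A_ocean × C_ocean/C_land = 0.636 × 69.0 = 43.9 K.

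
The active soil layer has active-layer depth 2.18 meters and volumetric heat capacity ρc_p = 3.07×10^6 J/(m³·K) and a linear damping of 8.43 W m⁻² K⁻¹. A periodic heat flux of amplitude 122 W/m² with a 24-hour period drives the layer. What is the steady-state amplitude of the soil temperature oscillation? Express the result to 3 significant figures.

Areal heat capacity C = ρc_p × D = 3.07×10^6 × 2.18 = 6.69×10^6 J/(m²·K).
Angular frequency ω = 2π / T = 2π / 86400 s = 7.27×10^-5 s⁻¹.
√((Cω)² + λ²) = √((487)² + 8.43²) = 487 W/(m²·K).
Amplitude A = F₀ / √((Cω)²+λ²) = 122 / 487 = 0.251 K.

0.251 K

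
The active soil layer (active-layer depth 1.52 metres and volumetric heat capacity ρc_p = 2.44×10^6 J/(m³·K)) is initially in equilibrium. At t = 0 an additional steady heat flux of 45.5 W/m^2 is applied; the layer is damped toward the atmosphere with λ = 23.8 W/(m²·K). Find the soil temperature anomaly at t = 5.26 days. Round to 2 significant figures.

1.8 K

Areal heat capacity C = ρc_p × D = 2.44×10^6 × 1.52 = 3.71×10^6 J/(m^2 K).
τ = C / λ = 3.71×10^6 / 23.8 = 1.56×10^5 s.
Equilibrium anomaly ΔT_eq = F / λ = 45.5 / 23.8 = 1.91 K.
t = 5.26 days = 4.54×10^5 s, so t/τ = 2.92.
ΔT(t) = ΔT_eq (1 − e^(−t/τ)) = 1.91 × (1 − e^−2.92) = 1.81 K.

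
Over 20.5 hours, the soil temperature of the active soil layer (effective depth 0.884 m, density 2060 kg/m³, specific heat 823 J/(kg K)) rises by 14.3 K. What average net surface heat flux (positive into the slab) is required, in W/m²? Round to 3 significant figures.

290

Areal heat capacity C = ρ c_p D = 2060 × 823 × 0.884 = 1.50×10^6 J/(m^2 K).
Required heat per unit area: Q = C ΔT = 1.50×10^6 × 14.3 = 2.14×10^7 J/m².
Flux F = Q / Δt = 2.14×10^7 / 73800 s = 290 W/m².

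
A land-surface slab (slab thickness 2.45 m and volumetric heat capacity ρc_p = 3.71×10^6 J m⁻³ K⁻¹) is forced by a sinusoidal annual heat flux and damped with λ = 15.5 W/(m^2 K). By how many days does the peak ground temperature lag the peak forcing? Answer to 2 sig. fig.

Areal heat capacity C = ρc_p × D = 3.71×10^6 × 2.45 = 9.09×10^6 J/(m^2 K).
ω = 2π / 3.15×10^7 s = 1.99×10^-7 s⁻¹.
Phase lag φ = arctan(Cω/λ) = arctan(1.81/15.5) = 0.116 rad.
Time lag = φ / ω = 0.116 / 1.99×10^-7 = 5.84×10^5 s = 6.76 days.

6.8 days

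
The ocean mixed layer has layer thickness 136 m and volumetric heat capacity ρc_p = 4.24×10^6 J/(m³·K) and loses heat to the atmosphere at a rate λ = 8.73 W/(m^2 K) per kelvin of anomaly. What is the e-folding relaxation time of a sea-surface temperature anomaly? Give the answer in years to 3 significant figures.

2.09 years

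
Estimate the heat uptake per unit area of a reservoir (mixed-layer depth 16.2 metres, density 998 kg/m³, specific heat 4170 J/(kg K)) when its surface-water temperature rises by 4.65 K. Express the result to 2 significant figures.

Areal heat capacity C = ρ c_p D = 998 × 4170 × 16.2 = 6.74×10^7 J/(m^2 K).
ΔQ = C ΔT = 6.74×10^7 × 4.65 = 3.13×10^8 J/m².

3.1×10^8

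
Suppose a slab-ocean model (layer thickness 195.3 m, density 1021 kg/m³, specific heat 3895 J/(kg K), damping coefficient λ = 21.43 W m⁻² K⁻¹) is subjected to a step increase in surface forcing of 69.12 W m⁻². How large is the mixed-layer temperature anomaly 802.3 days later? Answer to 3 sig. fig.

Areal heat capacity C = ρ c_p D = 1021 × 3895 × 195.3 = 7.77×10^8 J m⁻² K⁻¹.
τ = C / λ = 7.77×10^8 / 21.43 = 3.62×10^7 s.
Equilibrium anomaly ΔT_eq = F / λ = 69.12 / 21.43 = 3.23 K.
t = 802.3 days = 6.93×10^7 s, so t/τ = 1.91.
ΔT(t) = ΔT_eq (1 − e^(−t/τ)) = 3.23 × (1 − e^−1.91) = 2.75 K.

2.75 K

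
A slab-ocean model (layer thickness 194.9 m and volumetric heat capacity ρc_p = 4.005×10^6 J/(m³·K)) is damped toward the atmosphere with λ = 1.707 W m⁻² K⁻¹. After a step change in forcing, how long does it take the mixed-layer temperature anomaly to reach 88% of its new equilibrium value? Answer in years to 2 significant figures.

31 years

Areal heat capacity C = ρc_p × D = 4.005×10^6 × 194.9 = 7.81×10^8 J/(m²·K).
τ = C / λ = 7.81×10^8 / 1.707 = 4.57×10^8 s.
Fraction reached: 1 − e^(−t/τ) = 0.88 ⇒ t = −τ ln(1 − 0.88) = τ × 2.12.
t = 9.70×10^8 s = 30.7 years.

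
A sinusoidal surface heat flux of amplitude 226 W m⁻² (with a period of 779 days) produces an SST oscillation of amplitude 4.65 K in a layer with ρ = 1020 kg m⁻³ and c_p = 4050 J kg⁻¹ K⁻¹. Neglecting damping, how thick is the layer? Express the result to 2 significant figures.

ω = 2π / 6.73×10^7 s = 9.34×10^-8 s⁻¹.
Required C = F₀ / (A ω) = 226 / (4.65 × 9.34×10^-8) = 5.21×10^8 J/(m²·K).
D = C / (ρ c_p) = 5.21×10^8 / (1020 × 4050) = 126 m.

130 m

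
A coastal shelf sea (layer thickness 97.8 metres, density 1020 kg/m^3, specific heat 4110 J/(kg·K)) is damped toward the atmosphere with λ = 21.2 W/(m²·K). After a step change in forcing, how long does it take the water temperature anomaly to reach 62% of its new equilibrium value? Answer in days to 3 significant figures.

217 days

Areal heat capacity C = ρ c_p D = 1020 × 4110 × 97.8 = 4.10×10^8 J/(m^2 K).
τ = C / λ = 4.10×10^8 / 21.2 = 1.93×10^7 s.
Fraction reached: 1 − e^(−t/τ) = 0.62 ⇒ t = −τ ln(1 − 0.62) = τ × 0.968.
t = 1.87×10^7 s = 217 days.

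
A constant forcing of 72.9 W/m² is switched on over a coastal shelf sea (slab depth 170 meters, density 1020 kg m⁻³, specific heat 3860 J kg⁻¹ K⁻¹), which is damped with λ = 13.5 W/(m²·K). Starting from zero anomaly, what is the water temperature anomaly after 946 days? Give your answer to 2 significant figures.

Areal heat capacity C = ρ c_p D = 1020 × 3860 × 170 = 6.69×10^8 J/(m^2 K).
τ = C / λ = 6.69×10^8 / 13.5 = 4.96×10^7 s.
Equilibrium anomaly ΔT_eq = F / λ = 72.9 / 13.5 = 5.40 K.
t = 946 days = 8.17×10^7 s, so t/τ = 1.65.
ΔT(t) = ΔT_eq (1 − e^(−t/τ)) = 5.40 × (1 − e^−1.65) = 4.36 K.

4.4 K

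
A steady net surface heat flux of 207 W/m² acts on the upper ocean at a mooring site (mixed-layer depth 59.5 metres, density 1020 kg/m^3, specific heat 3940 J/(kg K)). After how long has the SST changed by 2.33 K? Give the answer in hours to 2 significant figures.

750 hours

Areal heat capacity C = ρ c_p D = 1020 × 3940 × 59.5 = 2.39×10^8 J m⁻² K⁻¹.
Time required: Δt = C ΔT / F = 2.39×10^8 × 2.33 / 207 = 2.69×10^6 s.
In hours: 2.69×10^6 s / (3600 s/hour) = 748 hours.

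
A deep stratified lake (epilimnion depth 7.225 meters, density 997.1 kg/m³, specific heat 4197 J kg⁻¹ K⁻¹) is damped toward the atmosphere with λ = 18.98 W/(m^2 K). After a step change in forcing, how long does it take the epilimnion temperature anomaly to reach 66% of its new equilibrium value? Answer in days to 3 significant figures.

19.9 days

Areal heat capacity C = ρ c_p D = 997.1 × 4197 × 7.225 = 3.02×10^7 J/(m²·K).
τ = C / λ = 3.02×10^7 / 18.98 = 1.59×10^6 s.
Fraction reached: 1 − e^(−t/τ) = 0.66 ⇒ t = −τ ln(1 − 0.66) = τ × 1.08.
t = 1.72×10^6 s = 19.9 days.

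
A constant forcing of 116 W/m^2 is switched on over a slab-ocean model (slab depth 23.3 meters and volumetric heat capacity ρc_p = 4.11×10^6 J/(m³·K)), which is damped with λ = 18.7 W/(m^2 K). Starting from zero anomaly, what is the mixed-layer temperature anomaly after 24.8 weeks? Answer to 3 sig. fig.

5.87 K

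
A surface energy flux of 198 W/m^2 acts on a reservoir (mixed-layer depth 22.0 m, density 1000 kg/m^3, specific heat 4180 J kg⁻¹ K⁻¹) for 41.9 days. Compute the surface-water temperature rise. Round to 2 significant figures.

7.8 K

Areal heat capacity C = ρ c_p D = 1000 × 4180 × 22.0 = 9.20×10^7 J m⁻² K⁻¹.
Net heat input Q = F Δt = 198 × (41.9 days × 86400 s/day) = 7.17×10^8 J/m².
ΔT = Q / C = 7.17×10^8 / 9.20×10^7 = 7.79 K.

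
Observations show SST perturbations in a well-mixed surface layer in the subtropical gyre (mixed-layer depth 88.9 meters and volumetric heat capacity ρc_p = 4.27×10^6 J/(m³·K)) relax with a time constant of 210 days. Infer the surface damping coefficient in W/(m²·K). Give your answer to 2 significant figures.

Areal heat capacity C = ρc_p × D = 4.27×10^6 × 88.9 = 3.80×10^8 J/(m^2 K).
τ = 210 days = 1.81×10^7 s.
λ = C / τ = 3.80×10^8 / 1.81×10^7 = 20.9 W/(m²·K).

21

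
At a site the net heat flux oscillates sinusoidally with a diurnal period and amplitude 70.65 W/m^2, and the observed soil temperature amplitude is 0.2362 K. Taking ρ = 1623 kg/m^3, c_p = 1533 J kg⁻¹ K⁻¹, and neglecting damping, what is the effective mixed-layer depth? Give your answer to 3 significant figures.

ω = 2π / 86400 s = 7.27×10^-5 s⁻¹.
Required C = F₀ / (A ω) = 70.65 / (0.2362 × 7.27×10^-5) = 4.11×10^6 J/(m²·K).
D = C / (ρ c_p) = 4.11×10^6 / (1623 × 1533) = 1.65 m.

1.65 m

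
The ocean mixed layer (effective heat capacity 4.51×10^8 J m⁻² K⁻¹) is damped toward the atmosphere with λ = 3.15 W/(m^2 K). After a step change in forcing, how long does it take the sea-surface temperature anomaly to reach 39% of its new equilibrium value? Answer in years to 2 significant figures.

Areal heat capacity C = 4.51×10^8 J m⁻² K⁻¹ (given).
τ = C / λ = 4.51×10^8 / 3.15 = 1.43×10^8 s.
Fraction reached: 1 − e^(−t/τ) = 0.39 ⇒ t = −τ ln(1 − 0.39) = τ × 0.494.
t = 7.08×10^7 s = 2.24 years.

2.2 years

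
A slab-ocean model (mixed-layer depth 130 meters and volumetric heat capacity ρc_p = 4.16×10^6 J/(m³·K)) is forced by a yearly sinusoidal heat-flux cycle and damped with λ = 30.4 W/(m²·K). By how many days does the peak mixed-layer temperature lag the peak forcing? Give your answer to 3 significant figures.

Areal heat capacity C = ρc_p × D = 4.16×10^6 × 130 = 5.41×10^8 J m⁻² K⁻¹.
ω = 2π / 3.15×10^7 s = 1.99×10^-7 s⁻¹.
Phase lag φ = arctan(Cω/λ) = arctan(108/30.4) = 1.30 rad.
Time lag = φ / ω = 1.30 / 1.99×10^-7 = 6.50×10^6 s = 75.3 days.

75.3 days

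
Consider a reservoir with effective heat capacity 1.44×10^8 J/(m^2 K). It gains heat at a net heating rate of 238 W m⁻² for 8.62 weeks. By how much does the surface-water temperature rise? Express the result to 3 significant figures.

8.62 K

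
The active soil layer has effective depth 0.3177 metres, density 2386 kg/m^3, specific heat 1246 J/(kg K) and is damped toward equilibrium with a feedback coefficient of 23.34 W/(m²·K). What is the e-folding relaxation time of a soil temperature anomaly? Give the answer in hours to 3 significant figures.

Areal heat capacity C = ρ c_p D = 2386 × 1246 × 0.3177 = 9.45×10^5 J m⁻² K⁻¹.
Relaxation time τ = C / λ = 9.45×10^5 / 23.34 = 40500 s.
In hours: 40500 s / (3600 s/hour) = 11.2 hours.

11.2 hours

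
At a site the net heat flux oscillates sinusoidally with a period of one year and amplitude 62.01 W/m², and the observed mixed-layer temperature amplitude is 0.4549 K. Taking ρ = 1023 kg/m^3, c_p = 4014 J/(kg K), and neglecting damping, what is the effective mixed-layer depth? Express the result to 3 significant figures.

ω = 2π / 3.15×10^7 s = 1.99×10^-7 s⁻¹.
Required C = F₀ / (A ω) = 62.01 / (0.4549 × 1.99×10^-7) = 6.84×10^8 J/(m²·K).
D = C / (ρ c_p) = 6.84×10^8 / (1023 × 4014) = 167 m.

167 m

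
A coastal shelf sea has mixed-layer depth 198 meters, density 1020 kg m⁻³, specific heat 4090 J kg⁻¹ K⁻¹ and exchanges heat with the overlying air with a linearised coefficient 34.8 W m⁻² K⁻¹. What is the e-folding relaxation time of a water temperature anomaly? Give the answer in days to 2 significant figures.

Areal heat capacity C = ρ c_p D = 1020 × 4090 × 198 = 8.26×10^8 J/(m²·K).
Relaxation time τ = C / λ = 8.26×10^8 / 34.8 = 2.37×10^7 s.
In days: 2.37×10^7 s / (86400 s/day) = 275 days.

270 days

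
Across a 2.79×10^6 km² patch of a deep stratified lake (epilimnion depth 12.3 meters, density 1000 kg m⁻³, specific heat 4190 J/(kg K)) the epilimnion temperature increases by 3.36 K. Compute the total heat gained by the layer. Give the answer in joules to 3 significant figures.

4.83×10^20 J

Areal heat capacity C = ρ c_p D = 1000 × 4190 × 12.3 = 5.15×10^7 J m⁻² K⁻¹.
Heat per unit area: q = C ΔT = 5.15×10^7 × 3.36 = 1.73×10^8 J/m².
Total heat: Q = q × A = 1.73×10^8 × (2.79×10^6 × 10⁶ m²) = 4.83×10^20 J.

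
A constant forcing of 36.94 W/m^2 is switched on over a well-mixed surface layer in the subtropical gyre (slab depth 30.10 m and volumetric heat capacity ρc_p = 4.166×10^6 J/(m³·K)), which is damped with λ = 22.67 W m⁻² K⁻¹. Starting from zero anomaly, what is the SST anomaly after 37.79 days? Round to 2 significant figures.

Areal heat capacity C = ρc_p × D = 4.166×10^6 × 30.10 = 1.25×10^8 J/(m²·K).
τ = C / λ = 1.25×10^8 / 22.67 = 5.53×10^6 s.
Equilibrium anomaly ΔT_eq = F / λ = 36.94 / 22.67 = 1.63 K.
t = 37.79 days = 3.27×10^6 s, so t/τ = 0.590.
ΔT(t) = ΔT_eq (1 − e^(−t/τ)) = 1.63 × (1 − e^−0.590) = 0.726 K.

0.73 K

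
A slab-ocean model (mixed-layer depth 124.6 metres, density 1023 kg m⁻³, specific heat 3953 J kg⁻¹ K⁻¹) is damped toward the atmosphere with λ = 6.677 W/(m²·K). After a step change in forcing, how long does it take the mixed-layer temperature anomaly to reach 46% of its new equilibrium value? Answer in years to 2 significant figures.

Areal heat capacity C = ρ c_p D = 1023 × 3953 × 124.6 = 5.04×10^8 J/(m²·K).
τ = C / λ = 5.04×10^8 / 6.677 = 7.55×10^7 s.
Fraction reached: 1 − e^(−t/τ) = 0.46 ⇒ t = −τ ln(1 − 0.46) = τ × 0.616.
t = 4.65×10^7 s = 1.47 years.

1.5 years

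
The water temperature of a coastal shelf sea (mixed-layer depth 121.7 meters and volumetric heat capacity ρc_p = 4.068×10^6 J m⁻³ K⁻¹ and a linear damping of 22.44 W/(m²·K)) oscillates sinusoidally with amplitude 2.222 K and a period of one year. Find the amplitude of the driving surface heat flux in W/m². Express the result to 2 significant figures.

220

Areal heat capacity C = ρc_p × D = 4.068×10^6 × 121.7 = 4.95×10^8 J/(m²·K).
ω = 2π / 3.15×10^7 s = 1.99×10^-7 s⁻¹.
√((Cω)² + λ²) = √((98.6)² + 22.44²) = 101 W/(m²·K).
F₀ = A × √((Cω)²+λ²) = 2.222 × 101 = 225 W/m².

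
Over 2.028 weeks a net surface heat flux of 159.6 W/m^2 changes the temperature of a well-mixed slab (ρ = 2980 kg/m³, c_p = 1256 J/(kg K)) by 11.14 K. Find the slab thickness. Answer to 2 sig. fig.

4.7 m

Heat input Q = F Δt = 159.6 × 1.23×10^6 s = 1.96×10^8 J/m².
Required areal heat capacity C = Q / ΔT = 1.76×10^7 J/(m²·K).
Depth D = C / (ρ c_p) = 1.76×10^7 / (2980 × 1256) = 4.69 m.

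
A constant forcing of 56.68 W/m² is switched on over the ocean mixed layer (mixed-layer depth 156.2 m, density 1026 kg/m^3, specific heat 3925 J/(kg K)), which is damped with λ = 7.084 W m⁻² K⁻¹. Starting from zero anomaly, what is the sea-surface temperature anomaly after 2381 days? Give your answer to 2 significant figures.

Areal heat capacity C = ρ c_p D = 1026 × 3925 × 156.2 = 6.29×10^8 J/(m^2 K).
τ = C / λ = 6.29×10^8 / 7.084 = 8.88×10^7 s.
Equilibrium anomaly ΔT_eq = F / λ = 56.68 / 7.084 = 8.00 K.
t = 2381 days = 2.06×10^8 s, so t/τ = 2.32.
ΔT(t) = ΔT_eq (1 − e^(−t/τ)) = 8.00 × (1 − e^−2.32) = 7.21 K.

7.2 K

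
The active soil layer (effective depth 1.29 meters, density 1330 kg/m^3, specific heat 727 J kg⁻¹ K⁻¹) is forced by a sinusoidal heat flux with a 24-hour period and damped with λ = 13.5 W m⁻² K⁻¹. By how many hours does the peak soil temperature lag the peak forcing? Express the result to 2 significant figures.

Areal heat capacity C = ρ c_p D = 1330 × 727 × 1.29 = 1.25×10^6 J m⁻² K⁻¹.
ω = 2π / 86400 s = 7.27×10^-5 s⁻¹.
Phase lag φ = arctan(Cω/λ) = arctan(90.7/13.5) = 1.42 rad.
Time lag = φ / ω = 1.42 / 7.27×10^-5 = 19600 s = 5.44 hours.

5.4 hours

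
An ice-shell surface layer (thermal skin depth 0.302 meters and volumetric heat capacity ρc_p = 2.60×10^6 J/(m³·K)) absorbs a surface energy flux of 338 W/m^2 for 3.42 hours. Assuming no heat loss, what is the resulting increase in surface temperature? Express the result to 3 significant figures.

5.30 K

Areal heat capacity C = ρc_p × D = 2.60×10^6 × 0.302 = 7.85×10^5 J m⁻² K⁻¹.
Net heat input Q = F Δt = 338 × (3.42 hours × 3600 s/hour) = 4.16×10^6 J/m².
ΔT = Q / C = 4.16×10^6 / 7.85×10^5 = 5.30 K.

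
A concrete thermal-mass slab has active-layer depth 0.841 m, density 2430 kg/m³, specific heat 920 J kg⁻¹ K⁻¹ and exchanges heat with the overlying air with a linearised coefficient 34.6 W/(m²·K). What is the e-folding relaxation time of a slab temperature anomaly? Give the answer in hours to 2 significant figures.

Areal heat capacity C = ρ c_p D = 2430 × 920 × 0.841 = 1.88×10^6 J/(m²·K).
Relaxation time τ = C / λ = 1.88×10^6 / 34.6 = 54300 s.
In hours: 54300 s / (3600 s/hour) = 15.1 hours.

15 hours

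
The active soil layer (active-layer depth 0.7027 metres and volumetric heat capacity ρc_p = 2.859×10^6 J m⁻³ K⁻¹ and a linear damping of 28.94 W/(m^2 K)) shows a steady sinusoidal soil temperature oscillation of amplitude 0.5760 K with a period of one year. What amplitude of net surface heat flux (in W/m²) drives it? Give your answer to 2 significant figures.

Areal heat capacity C = ρc_p × D = 2.859×10^6 × 0.7027 = 2.01×10^6 J/(m^2 K).
ω = 2π / 3.15×10^7 s = 1.99×10^-7 s⁻¹.
√((Cω)² + λ²) = √((0.400)² + 28.94²) = 28.9 W/(m²·K).
F₀ = A × √((Cω)²+λ²) = 0.5760 × 28.9 = 16.7 W/m².

17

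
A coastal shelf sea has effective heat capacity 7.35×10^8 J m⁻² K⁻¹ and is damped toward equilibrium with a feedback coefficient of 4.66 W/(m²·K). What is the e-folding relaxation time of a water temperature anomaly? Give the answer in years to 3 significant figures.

5.00 years

Areal heat capacity C = 7.35×10^8 J m⁻² K⁻¹ (given).
Relaxation time τ = C / λ = 7.35×10^8 / 4.66 = 1.58×10^8 s.
In years: 1.58×10^8 s / (3.156×10^7 s/year) = 5.00 years.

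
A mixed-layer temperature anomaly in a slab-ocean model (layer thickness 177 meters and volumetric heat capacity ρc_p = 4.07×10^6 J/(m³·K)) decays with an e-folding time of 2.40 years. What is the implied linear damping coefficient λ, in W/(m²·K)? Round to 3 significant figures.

9.51

Areal heat capacity C = ρc_p × D = 4.07×10^6 × 177 = 7.20×10^8 J m⁻² K⁻¹.
τ = 2.40 years = 7.57×10^7 s.
λ = C / τ = 7.20×10^8 / 7.57×10^7 = 9.51 W/(m²·K).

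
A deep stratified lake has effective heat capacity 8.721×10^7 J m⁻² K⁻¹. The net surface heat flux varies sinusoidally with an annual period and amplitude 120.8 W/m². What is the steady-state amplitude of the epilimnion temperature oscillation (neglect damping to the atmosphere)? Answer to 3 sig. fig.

6.95 K

Areal heat capacity C = 8.721×10^7 J m⁻² K⁻¹ (given).
Angular frequency ω = 2π / T = 2π / 3.15×10^7 s = 1.99×10^-7 s⁻¹.
Cω = 8.72×10^7 × 1.99×10^-7 = 17.4 W/(m²·K).
Amplitude A = F₀ / (Cω) = 120.8 / 17.4 = 6.95 K.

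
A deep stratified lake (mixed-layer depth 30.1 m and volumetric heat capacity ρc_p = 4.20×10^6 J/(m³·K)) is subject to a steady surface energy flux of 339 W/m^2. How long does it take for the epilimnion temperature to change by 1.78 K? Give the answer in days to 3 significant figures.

7.68 days

Areal heat capacity C = ρc_p × D = 4.20×10^6 × 30.1 = 1.26×10^8 J m⁻² K⁻¹.
Time required: Δt = C ΔT / F = 1.26×10^8 × 1.78 / 339 = 6.64×10^5 s.
In days: 6.64×10^5 s / (86400 s/day) = 7.68 days.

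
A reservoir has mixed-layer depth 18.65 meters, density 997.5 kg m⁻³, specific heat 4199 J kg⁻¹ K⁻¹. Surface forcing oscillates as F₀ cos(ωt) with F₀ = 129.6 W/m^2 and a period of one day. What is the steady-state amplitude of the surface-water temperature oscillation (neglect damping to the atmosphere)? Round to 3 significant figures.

0.0228 K

Areal heat capacity C = ρ c_p D = 997.5 × 4199 × 18.65 = 7.81×10^7 J/(m^2 K).
Angular frequency ω = 2π / T = 2π / 86400 s = 7.27×10^-5 s⁻¹.
Cω = 7.81×10^7 × 7.27×10^-5 = 5680 W/(m²·K).
Amplitude A = F₀ / (Cω) = 129.6 / 5680 = 0.0228 K.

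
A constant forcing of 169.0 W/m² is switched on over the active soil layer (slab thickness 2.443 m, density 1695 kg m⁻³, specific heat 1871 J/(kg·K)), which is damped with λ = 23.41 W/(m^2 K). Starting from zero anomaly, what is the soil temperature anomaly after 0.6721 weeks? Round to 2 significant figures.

Areal heat capacity C = ρ c_p D = 1695 × 1871 × 2.443 = 7.75×10^6 J/(m^2 K).
τ = C / λ = 7.75×10^6 / 23.41 = 3.31×10^5 s.
Equilibrium anomaly ΔT_eq = F / λ = 169.0 / 23.41 = 7.22 K.
t = 0.6721 weeks = 4.06×10^5 s, so t/τ = 1.23.
ΔT(t) = ΔT_eq (1 − e^(−t/τ)) = 7.22 × (1 − e^−1.23) = 5.11 K.

5.1 K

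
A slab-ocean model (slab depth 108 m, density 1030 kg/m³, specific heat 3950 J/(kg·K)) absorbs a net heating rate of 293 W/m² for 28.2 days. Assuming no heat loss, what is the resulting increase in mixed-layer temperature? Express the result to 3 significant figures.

1.62 K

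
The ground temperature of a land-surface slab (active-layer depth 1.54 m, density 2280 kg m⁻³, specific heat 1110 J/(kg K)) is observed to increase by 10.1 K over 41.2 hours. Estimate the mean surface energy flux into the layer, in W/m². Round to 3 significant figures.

Areal heat capacity C = ρ c_p D = 2280 × 1110 × 1.54 = 3.90×10^6 J m⁻² K⁻¹.
Required heat per unit area: Q = C ΔT = 3.90×10^6 × 10.1 = 3.94×10^7 J/m².
Flux F = Q / Δt = 3.94×10^7 / 1.48×10^5 s = 265 W/m².

265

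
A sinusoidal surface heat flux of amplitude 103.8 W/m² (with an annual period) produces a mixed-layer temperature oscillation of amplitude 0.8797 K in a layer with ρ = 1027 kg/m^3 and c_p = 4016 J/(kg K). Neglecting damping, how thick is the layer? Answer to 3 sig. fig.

ω = 2π / 3.15×10^7 s = 1.99×10^-7 s⁻¹.
Required C = F₀ / (A ω) = 103.8 / (0.8797 × 1.99×10^-7) = 5.92×10^8 J/(m²·K).
D = C / (ρ c_p) = 5.92×10^8 / (1027 × 4016) = 144 m.

144 m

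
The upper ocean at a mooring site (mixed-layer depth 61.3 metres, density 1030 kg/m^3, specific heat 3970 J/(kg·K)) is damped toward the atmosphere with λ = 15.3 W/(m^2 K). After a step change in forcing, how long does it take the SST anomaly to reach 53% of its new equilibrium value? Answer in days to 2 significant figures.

140 days

Areal heat capacity C = ρ c_p D = 1030 × 3970 × 61.3 = 2.51×10^8 J/(m²·K).
τ = C / λ = 2.51×10^8 / 15.3 = 1.64×10^7 s.
Fraction reached: 1 − e^(−t/τ) = 0.53 ⇒ t = −τ ln(1 − 0.53) = τ × 0.755.
t = 1.24×10^7 s = 143 days.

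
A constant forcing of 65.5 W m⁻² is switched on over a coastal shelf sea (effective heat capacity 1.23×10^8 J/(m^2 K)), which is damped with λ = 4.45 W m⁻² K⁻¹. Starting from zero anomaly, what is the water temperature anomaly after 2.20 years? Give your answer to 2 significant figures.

Areal heat capacity C = 1.23×10^8 J/(m^2 K) (given).
τ = C / λ = 1.23×10^8 / 4.45 = 2.76×10^7 s.
Equilibrium anomaly ΔT_eq = F / λ = 65.5 / 4.45 = 14.7 K.
t = 2.20 years = 6.94×10^7 s, so t/τ = 2.51.
ΔT(t) = ΔT_eq (1 − e^(−t/τ)) = 14.7 × (1 − e^−2.51) = 13.5 K.

14 K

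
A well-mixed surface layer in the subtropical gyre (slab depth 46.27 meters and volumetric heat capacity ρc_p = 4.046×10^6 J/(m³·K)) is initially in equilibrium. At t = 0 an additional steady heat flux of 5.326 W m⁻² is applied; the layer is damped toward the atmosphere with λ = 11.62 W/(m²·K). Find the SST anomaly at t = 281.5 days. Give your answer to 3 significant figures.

Areal heat capacity C = ρc_p × D = 4.046×10^6 × 46.27 = 1.87×10^8 J m⁻² K⁻¹.
τ = C / λ = 1.87×10^8 / 11.62 = 1.61×10^7 s.
Equilibrium anomaly ΔT_eq = F / λ = 5.326 / 11.62 = 0.458 K.
t = 281.5 days = 2.43×10^7 s, so t/τ = 1.51.
ΔT(t) = ΔT_eq (1 − e^(−t/τ)) = 0.458 × (1 − e^−1.51) = 0.357 K.

0.357 K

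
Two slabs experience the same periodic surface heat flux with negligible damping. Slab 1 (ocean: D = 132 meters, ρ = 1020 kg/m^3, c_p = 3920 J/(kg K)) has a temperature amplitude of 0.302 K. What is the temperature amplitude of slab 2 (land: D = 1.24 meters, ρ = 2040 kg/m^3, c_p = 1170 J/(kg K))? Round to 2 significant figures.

54 K

C_ocean = 5.28×10^8 J/(m²·K); C_land = 2.96×10^6 J/(m²·K).
A ∝ 1/C ⇒ A_land = A_ocean × C_ocean/C_land = 0.302 × 178 = 53.9 K.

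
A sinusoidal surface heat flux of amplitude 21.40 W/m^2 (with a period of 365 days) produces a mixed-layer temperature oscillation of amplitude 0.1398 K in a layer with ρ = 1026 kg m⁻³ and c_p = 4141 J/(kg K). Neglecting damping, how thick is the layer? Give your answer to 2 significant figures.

180 m

ω = 2π / 3.15×10^7 s = 1.99×10^-7 s⁻¹.
Required C = F₀ / (A ω) = 21.40 / (0.1398 × 1.99×10^-7) = 7.68×10^8 J/(m²·K).
D = C / (ρ c_p) = 7.68×10^8 / (1026 × 4141) = 181 m.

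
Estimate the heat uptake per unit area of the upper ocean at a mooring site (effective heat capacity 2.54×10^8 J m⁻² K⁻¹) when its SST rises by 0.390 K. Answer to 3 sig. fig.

9.91×10^7

Areal heat capacity C = 2.54×10^8 J m⁻² K⁻¹ (given).
ΔQ = C ΔT = 2.54×10^8 × 0.390 = 9.91×10^7 J/m².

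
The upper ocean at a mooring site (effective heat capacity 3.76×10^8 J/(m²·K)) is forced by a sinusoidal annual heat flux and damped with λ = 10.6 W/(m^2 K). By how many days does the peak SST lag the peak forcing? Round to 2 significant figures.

83 days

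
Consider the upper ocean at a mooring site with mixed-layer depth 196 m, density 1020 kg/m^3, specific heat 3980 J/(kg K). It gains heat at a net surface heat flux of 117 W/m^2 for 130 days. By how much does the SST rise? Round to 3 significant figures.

Areal heat capacity C = ρ c_p D = 1020 × 3980 × 196 = 7.96×10^8 J/(m²·K).
Net heat input Q = F Δt = 117 × (130 days × 86400 s/day) = 1.31×10^9 J/m².
ΔT = Q / C = 1.31×10^9 / 7.96×10^8 = 1.65 K.

1.65 K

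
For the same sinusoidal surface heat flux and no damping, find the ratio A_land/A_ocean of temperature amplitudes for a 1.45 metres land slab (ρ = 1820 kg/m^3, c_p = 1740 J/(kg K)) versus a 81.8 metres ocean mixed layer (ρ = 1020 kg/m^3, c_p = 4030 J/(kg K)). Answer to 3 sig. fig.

C_ocean = 1020 × 4030 × 81.8 = 3.36×10^8 J/(m²·K).
C_land = 1820 × 1740 × 1.45 = 4.59×10^6 J/(m²·K).
Undamped amplitude ∝ 1/C, so A_land/A_ocean = C_ocean/C_land = 73.2.

73.2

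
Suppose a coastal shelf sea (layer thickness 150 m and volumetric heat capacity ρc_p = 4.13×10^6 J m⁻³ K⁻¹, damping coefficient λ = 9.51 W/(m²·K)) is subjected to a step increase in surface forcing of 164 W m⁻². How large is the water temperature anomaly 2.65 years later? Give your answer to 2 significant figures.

Areal heat capacity C = ρc_p × D = 4.13×10^6 × 150 = 6.20×10^8 J/(m²·K).
τ = C / λ = 6.20×10^8 / 9.51 = 6.51×10^7 s.
Equilibrium anomaly ΔT_eq = F / λ = 164 / 9.51 = 17.2 K.
t = 2.65 years = 8.36×10^7 s, so t/τ = 1.28.
ΔT(t) = ΔT_eq (1 − e^(−t/τ)) = 17.2 × (1 − e^−1.28) = 12.5 K.

12 K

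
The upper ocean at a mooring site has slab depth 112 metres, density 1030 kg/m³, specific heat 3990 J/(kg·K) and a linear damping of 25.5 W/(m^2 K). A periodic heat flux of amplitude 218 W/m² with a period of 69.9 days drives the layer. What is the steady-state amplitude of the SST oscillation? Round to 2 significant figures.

0.45 K

Areal heat capacity C = ρ c_p D = 1030 × 3990 × 112 = 4.60×10^8 J/(m²·K).
Angular frequency ω = 2π / T = 2π / 6.04×10^6 s = 1.04×10^-6 s⁻¹.
√((Cω)² + λ²) = √((479)² + 25.5²) = 480 W/(m²·K).
Amplitude A = F₀ / √((Cω)²+λ²) = 218 / 480 = 0.455 K.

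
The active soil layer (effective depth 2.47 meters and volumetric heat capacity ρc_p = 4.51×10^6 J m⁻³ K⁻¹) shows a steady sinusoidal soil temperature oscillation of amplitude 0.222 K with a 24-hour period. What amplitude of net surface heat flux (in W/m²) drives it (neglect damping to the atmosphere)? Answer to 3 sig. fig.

180

Areal heat capacity C = ρc_p × D = 4.51×10^6 × 2.47 = 1.11×10^7 J m⁻² K⁻¹.
ω = 2π / 86400 s = 7.27×10^-5 s⁻¹.
Cω = 1.11×10^7 × 7.27×10^-5 = 810 W/(m²·K).
F₀ = A × Cω = 0.222 × 810 = 180 W/m².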